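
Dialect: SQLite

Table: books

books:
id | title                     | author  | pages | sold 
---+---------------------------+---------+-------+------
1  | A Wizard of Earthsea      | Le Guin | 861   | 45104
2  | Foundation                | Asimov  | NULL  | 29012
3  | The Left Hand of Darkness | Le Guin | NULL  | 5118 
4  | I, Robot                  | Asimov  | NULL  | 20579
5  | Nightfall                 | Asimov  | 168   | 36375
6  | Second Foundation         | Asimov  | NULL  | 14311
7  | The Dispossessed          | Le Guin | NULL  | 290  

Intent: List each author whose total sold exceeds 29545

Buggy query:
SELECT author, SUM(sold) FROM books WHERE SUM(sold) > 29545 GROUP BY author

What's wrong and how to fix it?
Bug: Aggregate functions cannot appear in a WHERE clause

Fix: Use HAVING (which filters groups after aggregation) instead of WHERE

Corrected query:
SELECT author, SUM(sold) FROM books GROUP BY author HAVING SUM(sold) > 29545

Result:
author  | SUM(sold)
--------+----------
Asimov  | 100277   
Le Guin | 50512    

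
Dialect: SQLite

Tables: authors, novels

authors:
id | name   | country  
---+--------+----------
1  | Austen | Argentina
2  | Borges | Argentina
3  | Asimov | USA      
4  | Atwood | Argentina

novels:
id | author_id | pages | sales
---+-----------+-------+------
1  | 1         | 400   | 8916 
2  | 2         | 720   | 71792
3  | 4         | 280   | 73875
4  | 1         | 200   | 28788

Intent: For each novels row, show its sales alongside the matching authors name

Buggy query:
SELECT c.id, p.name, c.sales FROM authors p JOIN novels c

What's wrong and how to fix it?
Bug: Missing join condition: each novels row is matched to all authors rows instead of just its own

Fix: Add ON c.author_id = p.id to the JOIN

Corrected query:
SELECT c.id, p.name, c.sales FROM authors p JOIN novels c ON c.author_id = p.id

Result:
id | name   | sales
---+--------+------
1  | Austen | 8916 
2  | Borges | 71792
3  | Atwood | 73875
4  | Austen | 28788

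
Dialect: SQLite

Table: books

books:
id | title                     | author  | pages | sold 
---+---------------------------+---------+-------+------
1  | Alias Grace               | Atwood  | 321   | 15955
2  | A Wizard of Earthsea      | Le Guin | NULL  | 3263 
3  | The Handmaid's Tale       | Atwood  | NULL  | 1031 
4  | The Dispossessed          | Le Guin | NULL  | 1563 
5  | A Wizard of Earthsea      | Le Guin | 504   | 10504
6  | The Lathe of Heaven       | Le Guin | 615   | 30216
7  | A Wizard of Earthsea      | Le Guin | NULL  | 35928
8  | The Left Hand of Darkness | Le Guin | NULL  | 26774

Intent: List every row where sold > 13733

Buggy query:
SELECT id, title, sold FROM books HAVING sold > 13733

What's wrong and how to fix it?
Bug: This is a non-aggregate query (no GROUP BY, no aggregates), so in SQLite the HAVING clause is invalid here; a row-level condition belongs in WHERE

Fix: Use WHERE for row-level filtering

Corrected query:
SELECT id, title, sold FROM books WHERE sold > 13733

Result:
id | title                     | sold 
---+---------------------------+------
1  | Alias Grace               | 15955
6  | The Lathe of Heaven       | 30216
7  | A Wizard of Earthsea      | 35928
8  | The Left Hand of Darkness | 26774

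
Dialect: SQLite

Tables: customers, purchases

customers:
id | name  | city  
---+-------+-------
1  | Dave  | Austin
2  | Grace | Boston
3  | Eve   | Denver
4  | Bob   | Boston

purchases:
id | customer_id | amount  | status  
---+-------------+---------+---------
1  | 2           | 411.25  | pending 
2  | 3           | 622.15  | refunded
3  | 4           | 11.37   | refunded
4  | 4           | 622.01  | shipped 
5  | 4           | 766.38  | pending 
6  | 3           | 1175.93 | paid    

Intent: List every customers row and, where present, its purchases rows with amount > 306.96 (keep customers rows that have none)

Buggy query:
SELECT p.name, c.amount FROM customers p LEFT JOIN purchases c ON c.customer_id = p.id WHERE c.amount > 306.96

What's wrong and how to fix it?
Bug: Filtering c.amount in WHERE discards the NULL rows produced by LEFT JOIN, turning it into an inner join

Fix: Move the right-table condition into the ON clause so unmatched parents are kept

Corrected query:
SELECT p.name, c.amount FROM customers p LEFT JOIN purchases c ON c.customer_id = p.id AND c.amount > 306.96

Result:
name  | amount 
------+--------
Dave  | NULL   
Grace | 411.25 
Eve   | 622.15 
Eve   | 1175.93
Bob   | 622.01 
Bob   | 766.38 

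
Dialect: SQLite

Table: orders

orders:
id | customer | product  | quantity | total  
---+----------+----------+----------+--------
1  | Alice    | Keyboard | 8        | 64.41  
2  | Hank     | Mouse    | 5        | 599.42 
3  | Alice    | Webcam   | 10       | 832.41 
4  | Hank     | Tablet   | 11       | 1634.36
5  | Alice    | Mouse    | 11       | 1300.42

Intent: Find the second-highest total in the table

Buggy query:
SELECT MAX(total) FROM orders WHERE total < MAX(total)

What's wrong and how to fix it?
Bug: MAX(total) on the right of the comparison is an aggregate-in-WHERE error

Fix: Compute the overall MAX in a subquery, then take MAX of rows below it

Corrected query:
SELECT MAX(total) FROM orders WHERE total < (SELECT MAX(total) FROM orders)

Result:
MAX(total)
----------
1300.42   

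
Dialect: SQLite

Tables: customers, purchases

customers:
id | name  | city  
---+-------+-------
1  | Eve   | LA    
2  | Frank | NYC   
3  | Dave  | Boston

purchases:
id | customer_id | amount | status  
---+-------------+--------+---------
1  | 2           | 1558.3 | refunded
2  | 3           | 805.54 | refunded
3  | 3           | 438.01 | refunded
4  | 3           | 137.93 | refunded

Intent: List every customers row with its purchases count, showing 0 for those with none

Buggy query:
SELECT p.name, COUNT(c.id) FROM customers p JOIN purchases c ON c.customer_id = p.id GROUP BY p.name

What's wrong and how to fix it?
Bug: INNER JOIN drops customers rows that have no matching purchases rows

Fix: Use LEFT JOIN so parents without children still appear (COUNT(c.id) gives 0)

Corrected query:
SELECT p.name, COUNT(c.id) FROM customers p LEFT JOIN purchases c ON c.customer_id = p.id GROUP BY p.name

Result:
name  | COUNT(c.id)
------+------------
Dave  | 3          
Eve   | 0          
Frank | 1          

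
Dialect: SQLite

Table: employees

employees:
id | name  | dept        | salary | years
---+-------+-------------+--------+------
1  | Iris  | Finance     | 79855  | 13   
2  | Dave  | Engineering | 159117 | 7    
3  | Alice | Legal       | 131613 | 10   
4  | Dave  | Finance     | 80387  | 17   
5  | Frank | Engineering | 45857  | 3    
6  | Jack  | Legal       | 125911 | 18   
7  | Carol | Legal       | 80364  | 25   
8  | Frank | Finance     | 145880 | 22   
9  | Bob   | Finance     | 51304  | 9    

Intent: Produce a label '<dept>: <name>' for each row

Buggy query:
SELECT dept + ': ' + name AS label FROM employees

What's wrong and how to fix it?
Bug: '+' is numeric addition; on text columns SQLite converts them to 0 instead of concatenating

Fix: Replace + with || to concatenate text

Corrected query:
SELECT dept || ': ' || name AS label FROM employees

Result:
label             
------------------
Finance: Iris     
Engineering: Dave 
Legal: Alice      
Finance: Dave     
Engineering: Frank
Legal: Jack       
Legal: Carol      
Finance: Frank    
Finance: Bob      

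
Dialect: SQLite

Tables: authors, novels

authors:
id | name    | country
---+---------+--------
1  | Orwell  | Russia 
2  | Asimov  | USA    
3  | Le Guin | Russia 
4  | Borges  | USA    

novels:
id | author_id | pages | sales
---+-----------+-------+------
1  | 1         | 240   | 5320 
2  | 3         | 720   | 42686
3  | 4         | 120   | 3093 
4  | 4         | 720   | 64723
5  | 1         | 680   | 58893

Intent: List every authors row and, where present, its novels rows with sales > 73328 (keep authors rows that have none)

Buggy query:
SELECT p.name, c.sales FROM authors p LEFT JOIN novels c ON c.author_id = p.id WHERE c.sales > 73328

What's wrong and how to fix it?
Bug: Filtering c.sales in WHERE discards the NULL rows produced by LEFT JOIN, turning it into an inner join

Fix: Put 'c.sales > 73328' in the JOIN's ON clause instead of WHERE

Corrected query:
SELECT p.name, c.sales FROM authors p LEFT JOIN novels c ON c.author_id = p.id AND c.sales > 73328

Result:
name    | sales
--------+------
Orwell  | NULL 
Asimov  | NULL 
Le Guin | NULL 
Borges  | NULL 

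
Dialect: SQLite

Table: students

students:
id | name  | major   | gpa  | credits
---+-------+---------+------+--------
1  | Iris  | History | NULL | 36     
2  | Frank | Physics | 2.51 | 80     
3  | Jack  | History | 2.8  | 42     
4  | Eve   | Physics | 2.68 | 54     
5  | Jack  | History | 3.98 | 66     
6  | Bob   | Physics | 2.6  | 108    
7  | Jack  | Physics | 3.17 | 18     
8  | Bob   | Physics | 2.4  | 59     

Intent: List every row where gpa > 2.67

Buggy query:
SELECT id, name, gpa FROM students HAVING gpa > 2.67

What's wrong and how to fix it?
Bug: HAVING filters the output of aggregation, but this query has no GROUP BY and no aggregate functions, so SQLite rejects it (HAVING clause on a non-aggregate query); the condition here is per row

Fix: Use WHERE for row-level filtering

Corrected query:
SELECT id, name, gpa FROM students WHERE gpa > 2.67

Result:
id | name | gpa 
---+------+-----
3  | Jack | 2.8 
4  | Eve  | 2.68
5  | Jack | 3.98
7  | Jack | 3.17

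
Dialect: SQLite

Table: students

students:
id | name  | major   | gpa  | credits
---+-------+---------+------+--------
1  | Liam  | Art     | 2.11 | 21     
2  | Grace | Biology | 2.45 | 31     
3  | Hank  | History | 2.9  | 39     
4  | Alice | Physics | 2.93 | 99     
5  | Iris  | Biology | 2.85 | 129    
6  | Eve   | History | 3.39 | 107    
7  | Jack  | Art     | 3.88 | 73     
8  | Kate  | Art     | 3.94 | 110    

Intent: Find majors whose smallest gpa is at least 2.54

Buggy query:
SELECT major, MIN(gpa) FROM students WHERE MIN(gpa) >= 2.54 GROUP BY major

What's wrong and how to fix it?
Bug: MIN() in WHERE is a misuse of aggregate

Fix: Use HAVING for the per-group MIN condition

Corrected query:
SELECT major, MIN(gpa) FROM students GROUP BY major HAVING MIN(gpa) >= 2.54

Result:
major   | MIN(gpa)
--------+---------
History | 2.9     
Physics | 2.93    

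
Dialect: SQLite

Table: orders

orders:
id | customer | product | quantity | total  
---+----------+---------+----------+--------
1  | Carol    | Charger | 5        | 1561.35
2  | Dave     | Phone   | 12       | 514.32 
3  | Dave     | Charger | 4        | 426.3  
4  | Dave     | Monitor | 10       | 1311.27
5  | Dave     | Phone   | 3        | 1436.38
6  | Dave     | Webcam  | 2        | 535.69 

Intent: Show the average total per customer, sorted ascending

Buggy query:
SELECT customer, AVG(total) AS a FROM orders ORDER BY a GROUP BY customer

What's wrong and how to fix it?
Bug: GROUP BY must precede ORDER BY

Fix: Reorder: SELECT … FROM … GROUP BY … ORDER BY …

Corrected query:
SELECT customer, AVG(total) AS a FROM orders GROUP BY customer ORDER BY a

Result:
customer | a      
---------+--------
Dave     | 844.792
Carol    | 1561.35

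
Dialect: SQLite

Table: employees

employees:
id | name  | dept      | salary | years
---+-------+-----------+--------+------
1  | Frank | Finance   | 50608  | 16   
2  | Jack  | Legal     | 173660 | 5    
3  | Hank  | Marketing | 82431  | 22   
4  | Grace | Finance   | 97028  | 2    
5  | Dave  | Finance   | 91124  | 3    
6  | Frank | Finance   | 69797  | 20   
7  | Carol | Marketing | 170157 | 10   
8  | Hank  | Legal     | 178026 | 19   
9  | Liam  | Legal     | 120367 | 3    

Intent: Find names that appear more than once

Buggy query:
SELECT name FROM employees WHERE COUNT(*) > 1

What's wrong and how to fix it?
Bug: WHERE can't reference COUNT(*); aggregates are computed after WHERE

Fix: Group first, then use HAVING for the count condition

Corrected query:
SELECT name FROM employees GROUP BY name HAVING COUNT(*) > 1

Result:
name 
-----
Frank
Hank 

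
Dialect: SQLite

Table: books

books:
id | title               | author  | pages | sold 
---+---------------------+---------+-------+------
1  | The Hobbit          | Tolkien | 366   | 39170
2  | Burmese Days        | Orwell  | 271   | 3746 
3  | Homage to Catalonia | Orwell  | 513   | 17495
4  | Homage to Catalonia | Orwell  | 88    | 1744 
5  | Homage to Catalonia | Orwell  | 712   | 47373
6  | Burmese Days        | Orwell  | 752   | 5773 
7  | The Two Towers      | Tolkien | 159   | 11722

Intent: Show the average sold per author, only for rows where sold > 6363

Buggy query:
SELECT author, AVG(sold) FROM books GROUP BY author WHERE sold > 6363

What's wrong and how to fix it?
Bug: Row-level WHERE must come before GROUP BY in the clause order

Fix: Place WHERE between FROM and GROUP BY

Corrected query:
SELECT author, AVG(sold) FROM books WHERE sold > 6363 GROUP BY author

Result:
author  | AVG(sold)
--------+----------
Orwell  | 32434    
Tolkien | 25446    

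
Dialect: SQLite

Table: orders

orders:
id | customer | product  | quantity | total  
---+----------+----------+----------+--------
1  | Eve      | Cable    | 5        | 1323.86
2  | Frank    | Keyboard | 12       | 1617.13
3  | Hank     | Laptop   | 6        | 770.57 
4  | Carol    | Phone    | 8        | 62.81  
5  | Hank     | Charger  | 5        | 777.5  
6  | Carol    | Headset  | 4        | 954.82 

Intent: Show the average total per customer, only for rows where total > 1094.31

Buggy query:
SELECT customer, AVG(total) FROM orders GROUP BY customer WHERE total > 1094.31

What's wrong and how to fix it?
Bug: WHERE cannot follow GROUP BY

Fix: Move the WHERE clause before GROUP BY

Corrected query:
SELECT customer, AVG(total) FROM orders WHERE total > 1094.31 GROUP BY customer

Result:
customer | AVG(total)
---------+-----------
Eve      | 1323.86   
Frank    | 1617.13   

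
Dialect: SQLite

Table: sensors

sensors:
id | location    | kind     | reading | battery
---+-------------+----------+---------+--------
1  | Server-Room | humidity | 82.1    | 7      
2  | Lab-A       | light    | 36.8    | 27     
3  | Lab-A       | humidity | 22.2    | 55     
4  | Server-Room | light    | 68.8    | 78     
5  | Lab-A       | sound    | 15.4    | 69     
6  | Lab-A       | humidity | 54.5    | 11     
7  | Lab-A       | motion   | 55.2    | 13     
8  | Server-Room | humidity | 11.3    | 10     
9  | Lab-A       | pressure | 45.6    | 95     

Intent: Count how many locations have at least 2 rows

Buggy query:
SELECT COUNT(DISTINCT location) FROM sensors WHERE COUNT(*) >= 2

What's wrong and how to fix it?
Bug: WHERE filters individual rows, not groups, so a group-level COUNT is invalid there

Fix: Use a subquery that GROUPs and filters with HAVING, then count its rows

Corrected query:
SELECT COUNT(*) FROM (SELECT location FROM sensors GROUP BY location HAVING COUNT(*) >= 2)

Result:
COUNT(*)
--------
2       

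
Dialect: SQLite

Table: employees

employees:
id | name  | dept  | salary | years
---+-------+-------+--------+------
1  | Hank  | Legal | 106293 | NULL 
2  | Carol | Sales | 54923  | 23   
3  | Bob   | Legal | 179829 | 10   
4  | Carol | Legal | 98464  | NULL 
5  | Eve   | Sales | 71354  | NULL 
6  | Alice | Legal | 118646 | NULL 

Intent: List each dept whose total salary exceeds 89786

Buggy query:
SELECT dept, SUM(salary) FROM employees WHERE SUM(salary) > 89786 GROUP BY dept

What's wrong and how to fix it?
Bug: WHERE runs before GROUP BY, so aggregates aren't available there

Fix: Move the aggregate condition to a HAVING clause

Corrected query:
SELECT dept, SUM(salary) FROM employees GROUP BY dept HAVING SUM(salary) > 89786

Result:
dept  | SUM(salary)
------+------------
Legal | 503232     
Sales | 126277     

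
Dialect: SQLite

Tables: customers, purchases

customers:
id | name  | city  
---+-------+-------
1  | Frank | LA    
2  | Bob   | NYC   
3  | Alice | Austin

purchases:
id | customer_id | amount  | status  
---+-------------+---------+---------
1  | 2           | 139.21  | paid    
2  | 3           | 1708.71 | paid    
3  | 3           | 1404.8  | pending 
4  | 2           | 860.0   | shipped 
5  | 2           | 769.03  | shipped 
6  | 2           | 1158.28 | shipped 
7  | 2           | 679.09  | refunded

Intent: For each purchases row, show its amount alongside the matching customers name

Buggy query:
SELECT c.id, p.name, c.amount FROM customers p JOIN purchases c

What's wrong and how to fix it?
Bug: JOIN with no ON clause produces a cartesian product; every purchases row pairs with every customers row

Fix: Specify the join condition linking the foreign key to the parent id

Corrected query:
SELECT c.id, p.name, c.amount FROM customers p JOIN purchases c ON c.customer_id = p.id

Result:
id | name  | amount 
---+-------+--------
1  | Bob   | 139.21 
2  | Alice | 1708.71
3  | Alice | 1404.8 
4  | Bob   | 860    
5  | Bob   | 769.03 
6  | Bob   | 1158.28
7  | Bob   | 679.09 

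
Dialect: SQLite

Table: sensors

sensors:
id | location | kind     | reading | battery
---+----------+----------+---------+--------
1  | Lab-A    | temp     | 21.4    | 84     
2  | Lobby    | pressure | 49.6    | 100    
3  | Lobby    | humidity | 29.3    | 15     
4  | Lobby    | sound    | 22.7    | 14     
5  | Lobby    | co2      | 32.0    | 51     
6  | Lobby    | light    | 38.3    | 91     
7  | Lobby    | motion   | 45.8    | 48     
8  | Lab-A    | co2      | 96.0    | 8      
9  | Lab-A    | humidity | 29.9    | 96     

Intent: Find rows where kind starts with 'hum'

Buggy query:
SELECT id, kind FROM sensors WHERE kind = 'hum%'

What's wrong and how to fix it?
Bug: '=' compares the literal string including the % character; pattern matching needs LIKE

Fix: Use LIKE for wildcard pattern matching

Corrected query:
SELECT id, kind FROM sensors WHERE kind LIKE 'hum%'

Result:
id | kind    
---+---------
3  | humidity
9  | humidity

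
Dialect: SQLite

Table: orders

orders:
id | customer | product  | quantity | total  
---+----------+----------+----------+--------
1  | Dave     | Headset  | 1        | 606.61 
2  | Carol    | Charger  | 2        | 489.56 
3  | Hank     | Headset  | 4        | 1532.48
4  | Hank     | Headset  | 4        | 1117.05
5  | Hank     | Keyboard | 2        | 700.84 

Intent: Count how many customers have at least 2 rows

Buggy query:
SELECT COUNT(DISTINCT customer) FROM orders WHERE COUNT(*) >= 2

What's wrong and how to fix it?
Bug: WHERE filters individual rows, not groups, so a group-level COUNT is invalid there

Fix: Group first with HAVING COUNT(*) >= 2, then COUNT the resulting groups

Corrected query:
SELECT COUNT(*) FROM (SELECT customer FROM orders GROUP BY customer HAVING COUNT(*) >= 2)

Result:
COUNT(*)
--------
1       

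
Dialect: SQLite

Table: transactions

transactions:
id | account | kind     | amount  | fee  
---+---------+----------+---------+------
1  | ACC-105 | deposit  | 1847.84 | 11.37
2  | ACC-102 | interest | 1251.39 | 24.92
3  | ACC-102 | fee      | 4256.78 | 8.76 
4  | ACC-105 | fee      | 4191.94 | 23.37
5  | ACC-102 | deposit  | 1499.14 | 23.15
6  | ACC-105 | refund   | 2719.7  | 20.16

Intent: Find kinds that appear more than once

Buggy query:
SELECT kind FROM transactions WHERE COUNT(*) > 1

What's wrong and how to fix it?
Bug: WHERE can't reference COUNT(*); aggregates are computed after WHERE

Fix: GROUP BY kind, then filter groups with HAVING COUNT(*) > 1

Corrected query:
SELECT kind FROM transactions GROUP BY kind HAVING COUNT(*) > 1

Result:
kind   
-------
deposit
fee    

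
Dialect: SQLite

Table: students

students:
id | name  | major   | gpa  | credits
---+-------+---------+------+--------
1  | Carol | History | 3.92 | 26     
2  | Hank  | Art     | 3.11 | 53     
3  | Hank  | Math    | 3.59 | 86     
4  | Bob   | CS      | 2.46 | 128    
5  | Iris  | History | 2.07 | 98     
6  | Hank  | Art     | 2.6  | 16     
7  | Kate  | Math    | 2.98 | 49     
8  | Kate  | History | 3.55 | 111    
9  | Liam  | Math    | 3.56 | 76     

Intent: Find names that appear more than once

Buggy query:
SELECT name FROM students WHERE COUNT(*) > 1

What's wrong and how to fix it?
Bug: COUNT(*) is an aggregate and cannot be used in WHERE

Fix: Group first, then use HAVING for the count condition

Corrected query:
SELECT name FROM students GROUP BY name HAVING COUNT(*) > 1

Result:
name
----
Hank
Kate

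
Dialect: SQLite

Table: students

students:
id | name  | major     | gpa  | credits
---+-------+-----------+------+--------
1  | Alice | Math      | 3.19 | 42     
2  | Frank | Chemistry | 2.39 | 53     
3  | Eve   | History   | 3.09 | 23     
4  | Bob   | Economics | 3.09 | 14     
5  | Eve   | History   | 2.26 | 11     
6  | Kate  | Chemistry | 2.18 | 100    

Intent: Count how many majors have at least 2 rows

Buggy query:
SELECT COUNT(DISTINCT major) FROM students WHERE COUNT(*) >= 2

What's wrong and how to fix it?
Bug: COUNT(*) cannot appear in WHERE; the per-group count doesn't exist yet

Fix: Use a subquery that GROUPs and filters with HAVING, then count its rows

Corrected query:
SELECT COUNT(*) FROM (SELECT major FROM students GROUP BY major HAVING COUNT(*) >= 2)

Result:
COUNT(*)
--------
2       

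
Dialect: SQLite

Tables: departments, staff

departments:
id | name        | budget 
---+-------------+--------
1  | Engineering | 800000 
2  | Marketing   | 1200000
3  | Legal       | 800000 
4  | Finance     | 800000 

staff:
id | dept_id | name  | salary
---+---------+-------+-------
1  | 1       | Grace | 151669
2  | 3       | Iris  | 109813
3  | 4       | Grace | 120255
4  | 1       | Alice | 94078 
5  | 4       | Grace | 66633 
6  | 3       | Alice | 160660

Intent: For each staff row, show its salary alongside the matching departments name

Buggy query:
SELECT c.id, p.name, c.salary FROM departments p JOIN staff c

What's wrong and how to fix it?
Bug: JOIN with no ON clause produces a cartesian product; every staff row pairs with every departments row

Fix: Add ON c.dept_id = p.id to the JOIN

Corrected query:
SELECT c.id, p.name, c.salary FROM departments p JOIN staff c ON c.dept_id = p.id

Result:
id | name        | salary
---+-------------+-------
1  | Engineering | 151669
2  | Legal       | 109813
3  | Finance     | 120255
4  | Engineering | 94078 
5  | Finance     | 66633 
6  | Legal       | 160660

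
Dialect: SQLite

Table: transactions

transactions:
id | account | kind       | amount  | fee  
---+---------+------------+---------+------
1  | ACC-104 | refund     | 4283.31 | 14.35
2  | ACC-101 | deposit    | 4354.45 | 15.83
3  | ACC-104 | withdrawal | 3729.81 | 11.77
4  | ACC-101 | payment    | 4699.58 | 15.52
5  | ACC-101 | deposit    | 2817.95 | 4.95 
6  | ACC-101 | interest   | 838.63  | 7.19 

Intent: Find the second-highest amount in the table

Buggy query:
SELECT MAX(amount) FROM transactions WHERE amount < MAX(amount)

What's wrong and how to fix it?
Bug: MAX(amount) on the right of the comparison is an aggregate-in-WHERE error

Fix: Put the inner MAX in a scalar subquery

Corrected query:
SELECT MAX(amount) FROM transactions WHERE amount < (SELECT MAX(amount) FROM transactions)

Result:
MAX(amount)
-----------
4354.45    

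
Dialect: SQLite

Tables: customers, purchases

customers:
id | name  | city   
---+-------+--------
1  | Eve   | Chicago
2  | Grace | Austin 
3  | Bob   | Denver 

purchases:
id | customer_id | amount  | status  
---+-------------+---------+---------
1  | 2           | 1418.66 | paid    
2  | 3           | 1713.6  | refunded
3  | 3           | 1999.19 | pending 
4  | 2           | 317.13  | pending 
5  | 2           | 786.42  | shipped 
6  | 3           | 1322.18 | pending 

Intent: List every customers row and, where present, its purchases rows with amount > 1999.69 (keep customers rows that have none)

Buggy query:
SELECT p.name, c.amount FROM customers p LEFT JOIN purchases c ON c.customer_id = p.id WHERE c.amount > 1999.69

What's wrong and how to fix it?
Bug: A WHERE condition on the right-hand table after LEFT JOIN drops unmatched parents

Fix: Put 'c.amount > 1999.69' in the JOIN's ON clause instead of WHERE

Corrected query:
SELECT p.name, c.amount FROM customers p LEFT JOIN purchases c ON c.customer_id = p.id AND c.amount > 1999.69

Result:
name  | amount
------+-------
Eve   | NULL  
Grace | NULL  
Bob   | NULL  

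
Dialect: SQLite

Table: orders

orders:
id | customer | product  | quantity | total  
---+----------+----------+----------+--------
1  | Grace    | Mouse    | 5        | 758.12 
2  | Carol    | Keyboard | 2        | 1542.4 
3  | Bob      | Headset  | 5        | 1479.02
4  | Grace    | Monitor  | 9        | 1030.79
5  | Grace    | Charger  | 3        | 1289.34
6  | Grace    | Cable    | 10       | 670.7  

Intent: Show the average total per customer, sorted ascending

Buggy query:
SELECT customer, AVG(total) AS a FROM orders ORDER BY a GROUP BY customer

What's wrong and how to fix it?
Bug: GROUP BY must precede ORDER BY

Fix: Move ORDER BY to the end, after GROUP BY

Corrected query:
SELECT customer, AVG(total) AS a FROM orders GROUP BY customer ORDER BY a

Result:
customer | a       
---------+---------
Grace    | 937.2375
Bob      | 1479.02 
Carol    | 1542.4  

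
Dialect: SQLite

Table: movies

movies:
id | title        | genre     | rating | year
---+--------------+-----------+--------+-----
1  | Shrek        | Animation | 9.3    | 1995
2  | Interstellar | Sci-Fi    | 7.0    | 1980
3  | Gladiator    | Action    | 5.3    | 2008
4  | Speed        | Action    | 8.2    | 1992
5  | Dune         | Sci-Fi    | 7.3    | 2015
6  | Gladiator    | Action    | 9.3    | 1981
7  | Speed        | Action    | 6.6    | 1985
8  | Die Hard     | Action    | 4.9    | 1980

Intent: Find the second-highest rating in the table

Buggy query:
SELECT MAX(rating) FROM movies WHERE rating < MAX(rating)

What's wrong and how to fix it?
Bug: MAX(rating) on the right of the comparison is an aggregate-in-WHERE error

Fix: Put the inner MAX in a scalar subquery

Corrected query:
SELECT MAX(rating) FROM movies WHERE rating < (SELECT MAX(rating) FROM movies)

Result:
MAX(rating)
-----------
8.2        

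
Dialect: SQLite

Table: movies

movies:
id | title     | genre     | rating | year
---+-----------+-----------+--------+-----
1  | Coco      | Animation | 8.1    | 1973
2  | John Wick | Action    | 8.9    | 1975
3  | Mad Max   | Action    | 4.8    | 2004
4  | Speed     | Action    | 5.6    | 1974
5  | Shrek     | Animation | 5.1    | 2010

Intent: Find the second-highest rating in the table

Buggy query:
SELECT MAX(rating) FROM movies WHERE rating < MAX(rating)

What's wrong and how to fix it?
Bug: MAX(rating) on the right of the comparison is an aggregate-in-WHERE error

Fix: Compute the overall MAX in a subquery, then take MAX of rows below it

Corrected query:
SELECT MAX(rating) FROM movies WHERE rating < (SELECT MAX(rating) FROM movies)

Result:
MAX(rating)
-----------
8.1        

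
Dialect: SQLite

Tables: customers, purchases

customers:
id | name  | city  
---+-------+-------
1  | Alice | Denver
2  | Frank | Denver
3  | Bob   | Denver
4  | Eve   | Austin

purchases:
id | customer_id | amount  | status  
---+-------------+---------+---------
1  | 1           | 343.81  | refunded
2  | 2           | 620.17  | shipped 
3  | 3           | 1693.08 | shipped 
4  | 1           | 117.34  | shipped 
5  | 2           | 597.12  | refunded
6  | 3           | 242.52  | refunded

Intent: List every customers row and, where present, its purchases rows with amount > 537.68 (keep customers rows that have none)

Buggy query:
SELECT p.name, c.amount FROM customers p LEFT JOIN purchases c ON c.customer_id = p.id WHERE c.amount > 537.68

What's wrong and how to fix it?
Bug: Filtering c.amount in WHERE discards the NULL rows produced by LEFT JOIN, turning it into an inner join

Fix: Move the right-table condition into the ON clause so unmatched parents are kept

Corrected query:
SELECT p.name, c.amount FROM customers p LEFT JOIN purchases c ON c.customer_id = p.id AND c.amount > 537.68

Result:
name  | amount 
------+--------
Alice | NULL   
Frank | 597.12 
Frank | 620.17 
Bob   | 1693.08
Eve   | NULL   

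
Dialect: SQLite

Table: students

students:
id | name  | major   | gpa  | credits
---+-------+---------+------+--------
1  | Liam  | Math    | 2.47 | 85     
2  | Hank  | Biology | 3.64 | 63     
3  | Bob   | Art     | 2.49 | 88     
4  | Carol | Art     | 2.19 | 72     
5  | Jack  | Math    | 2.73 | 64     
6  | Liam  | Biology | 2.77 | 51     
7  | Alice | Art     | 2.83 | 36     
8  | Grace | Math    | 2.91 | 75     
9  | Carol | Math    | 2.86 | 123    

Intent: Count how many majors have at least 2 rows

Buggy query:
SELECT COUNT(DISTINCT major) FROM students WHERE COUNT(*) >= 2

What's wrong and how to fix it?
Bug: COUNT(*) cannot appear in WHERE; the per-group count doesn't exist yet

Fix: Use a subquery that GROUPs and filters with HAVING, then count its rows

Corrected query:
SELECT COUNT(*) FROM (SELECT major FROM students GROUP BY major HAVING COUNT(*) >= 2)

Result:
COUNT(*)
--------
3       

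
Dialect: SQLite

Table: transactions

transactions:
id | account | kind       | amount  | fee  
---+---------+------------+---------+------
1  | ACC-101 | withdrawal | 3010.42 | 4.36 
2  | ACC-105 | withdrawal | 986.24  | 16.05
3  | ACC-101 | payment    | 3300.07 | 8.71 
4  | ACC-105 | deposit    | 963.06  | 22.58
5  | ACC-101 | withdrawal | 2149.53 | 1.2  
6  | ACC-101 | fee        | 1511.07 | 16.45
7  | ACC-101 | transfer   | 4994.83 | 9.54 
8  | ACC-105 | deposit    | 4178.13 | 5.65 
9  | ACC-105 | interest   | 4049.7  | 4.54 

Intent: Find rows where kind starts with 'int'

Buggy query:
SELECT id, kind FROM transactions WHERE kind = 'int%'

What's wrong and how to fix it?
Bug: '=' compares the literal string including the % character; pattern matching needs LIKE

Fix: Use LIKE for wildcard pattern matching

Corrected query:
SELECT id, kind FROM transactions WHERE kind LIKE 'int%'

Result:
id | kind    
---+---------
9  | interest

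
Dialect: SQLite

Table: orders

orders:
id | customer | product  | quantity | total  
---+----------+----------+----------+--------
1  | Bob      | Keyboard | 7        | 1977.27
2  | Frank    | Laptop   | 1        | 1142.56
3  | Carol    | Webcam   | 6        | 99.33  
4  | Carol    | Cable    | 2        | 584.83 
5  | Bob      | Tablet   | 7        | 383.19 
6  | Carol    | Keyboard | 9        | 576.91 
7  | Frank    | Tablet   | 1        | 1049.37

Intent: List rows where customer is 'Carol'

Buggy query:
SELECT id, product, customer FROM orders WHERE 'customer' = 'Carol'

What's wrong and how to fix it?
Bug: Single quotes denote string literals in SQL; the column name is being compared as a constant string

Fix: Remove the quotes around the column name (or use double quotes for an identifier)

Corrected query:
SELECT id, product, customer FROM orders WHERE customer = 'Carol'

Result:
id | product  | customer
---+----------+---------
3  | Webcam   | Carol   
4  | Cable    | Carol   
6  | Keyboard | Carol   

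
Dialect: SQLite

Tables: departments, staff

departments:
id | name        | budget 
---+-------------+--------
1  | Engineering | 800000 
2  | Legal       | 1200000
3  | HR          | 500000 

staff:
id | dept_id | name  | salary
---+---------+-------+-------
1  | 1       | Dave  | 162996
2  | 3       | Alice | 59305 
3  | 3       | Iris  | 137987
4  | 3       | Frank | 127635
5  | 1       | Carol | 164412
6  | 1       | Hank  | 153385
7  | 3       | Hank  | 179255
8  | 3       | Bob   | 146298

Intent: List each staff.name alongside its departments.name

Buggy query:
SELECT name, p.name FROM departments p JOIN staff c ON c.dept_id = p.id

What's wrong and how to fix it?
Bug: Both tables have a 'name' column; the unqualified reference is ambiguous

Fix: Qualify the column with its table alias (c.name)

Corrected query:
SELECT c.name, p.name FROM departments p JOIN staff c ON c.dept_id = p.id

Result:
name  | name       
------+------------
Dave  | Engineering
Alice | HR         
Iris  | HR         
Frank | HR         
Carol | Engineering
Hank  | Engineering
Hank  | HR         
Bob   | HR         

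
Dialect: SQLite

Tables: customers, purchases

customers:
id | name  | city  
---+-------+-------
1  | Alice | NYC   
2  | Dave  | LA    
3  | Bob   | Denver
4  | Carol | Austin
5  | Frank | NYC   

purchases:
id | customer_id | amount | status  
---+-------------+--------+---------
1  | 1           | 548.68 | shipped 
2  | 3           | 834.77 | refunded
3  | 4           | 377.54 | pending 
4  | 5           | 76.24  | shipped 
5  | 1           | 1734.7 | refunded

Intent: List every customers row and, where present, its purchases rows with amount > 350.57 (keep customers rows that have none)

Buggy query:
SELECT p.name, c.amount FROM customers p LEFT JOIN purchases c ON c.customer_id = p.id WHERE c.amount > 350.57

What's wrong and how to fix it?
Bug: A WHERE condition on the right-hand table after LEFT JOIN drops unmatched parents

Fix: Move the right-table condition into the ON clause so unmatched parents are kept

Corrected query:
SELECT p.name, c.amount FROM customers p LEFT JOIN purchases c ON c.customer_id = p.id AND c.amount > 350.57

Result:
name  | amount
------+-------
Alice | 548.68
Alice | 1734.7
Dave  | NULL  
Bob   | 834.77
Carol | 377.54
Frank | NULL  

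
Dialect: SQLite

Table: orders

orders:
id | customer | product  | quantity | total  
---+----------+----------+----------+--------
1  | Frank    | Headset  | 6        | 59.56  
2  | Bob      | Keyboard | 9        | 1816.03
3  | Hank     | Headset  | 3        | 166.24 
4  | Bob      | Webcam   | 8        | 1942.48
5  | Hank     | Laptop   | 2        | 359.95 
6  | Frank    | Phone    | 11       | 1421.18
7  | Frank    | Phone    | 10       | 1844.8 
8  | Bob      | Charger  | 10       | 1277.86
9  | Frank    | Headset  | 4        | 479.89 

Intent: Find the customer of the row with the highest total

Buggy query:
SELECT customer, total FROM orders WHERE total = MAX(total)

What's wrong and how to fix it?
Bug: WHERE is evaluated per row; an aggregate over the whole table isn't defined there

Fix: Wrap MAX in a scalar subquery so WHERE compares against a single value

Corrected query:
SELECT customer, total FROM orders WHERE total = (SELECT MAX(total) FROM orders)

Result:
customer | total  
---------+--------
Bob      | 1942.48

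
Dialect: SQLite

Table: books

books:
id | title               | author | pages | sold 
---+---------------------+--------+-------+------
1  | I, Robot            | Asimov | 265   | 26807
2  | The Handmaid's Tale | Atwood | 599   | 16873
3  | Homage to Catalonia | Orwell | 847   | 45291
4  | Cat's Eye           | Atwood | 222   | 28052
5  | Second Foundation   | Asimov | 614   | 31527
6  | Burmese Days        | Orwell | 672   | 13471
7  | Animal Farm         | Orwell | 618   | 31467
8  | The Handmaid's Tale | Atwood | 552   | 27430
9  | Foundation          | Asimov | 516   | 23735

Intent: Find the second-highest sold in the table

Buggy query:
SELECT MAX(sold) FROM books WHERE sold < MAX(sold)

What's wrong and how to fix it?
Bug: The inner MAX is an aggregate inside WHERE, which is not allowed

Fix: Put the inner MAX in a scalar subquery

Corrected query:
SELECT MAX(sold) FROM books WHERE sold < (SELECT MAX(sold) FROM books)

Result:
MAX(sold)
---------
31527    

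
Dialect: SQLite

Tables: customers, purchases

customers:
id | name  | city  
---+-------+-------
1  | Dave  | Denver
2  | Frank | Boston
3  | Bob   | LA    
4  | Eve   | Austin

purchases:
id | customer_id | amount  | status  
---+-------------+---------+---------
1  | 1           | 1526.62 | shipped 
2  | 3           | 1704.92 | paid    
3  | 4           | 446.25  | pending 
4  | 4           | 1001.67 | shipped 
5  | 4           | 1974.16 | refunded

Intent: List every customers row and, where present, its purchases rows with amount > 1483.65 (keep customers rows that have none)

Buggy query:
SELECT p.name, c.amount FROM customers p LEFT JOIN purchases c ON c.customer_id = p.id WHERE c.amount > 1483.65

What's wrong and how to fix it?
Bug: A WHERE condition on the right-hand table after LEFT JOIN drops unmatched parents

Fix: Move the right-table condition into the ON clause so unmatched parents are kept

Corrected query:
SELECT p.name, c.amount FROM customers p LEFT JOIN purchases c ON c.customer_id = p.id AND c.amount > 1483.65

Result:
name  | amount 
------+--------
Dave  | 1526.62
Frank | NULL   
Bob   | 1704.92
Eve   | 1974.16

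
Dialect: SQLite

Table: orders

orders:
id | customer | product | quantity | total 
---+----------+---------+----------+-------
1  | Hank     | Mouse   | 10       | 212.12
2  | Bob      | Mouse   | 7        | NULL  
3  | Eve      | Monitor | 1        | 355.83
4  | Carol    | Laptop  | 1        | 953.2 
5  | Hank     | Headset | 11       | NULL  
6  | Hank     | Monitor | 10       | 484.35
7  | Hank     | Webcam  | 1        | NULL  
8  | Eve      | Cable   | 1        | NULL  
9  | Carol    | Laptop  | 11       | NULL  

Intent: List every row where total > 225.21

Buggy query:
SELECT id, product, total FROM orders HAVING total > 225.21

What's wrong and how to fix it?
Bug: This is a non-aggregate query (no GROUP BY, no aggregates), so in SQLite the HAVING clause is invalid here; a row-level condition belongs in WHERE

Fix: Use WHERE for row-level filtering

Corrected query:
SELECT id, product, total FROM orders WHERE total > 225.21

Result:
id | product | total 
---+---------+-------
3  | Monitor | 355.83
4  | Laptop  | 953.2 
6  | Monitor | 484.35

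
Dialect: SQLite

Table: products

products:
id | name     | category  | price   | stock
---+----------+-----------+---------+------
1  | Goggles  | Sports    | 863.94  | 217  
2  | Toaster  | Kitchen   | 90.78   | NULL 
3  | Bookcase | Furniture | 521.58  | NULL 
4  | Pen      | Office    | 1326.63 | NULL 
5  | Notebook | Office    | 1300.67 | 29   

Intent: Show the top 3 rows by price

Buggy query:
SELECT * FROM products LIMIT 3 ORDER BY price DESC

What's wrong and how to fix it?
Bug: ORDER BY cannot follow LIMIT; LIMIT is the final clause

Fix: Swap the clauses: ORDER BY first, then LIMIT

Corrected query:
SELECT * FROM products ORDER BY price DESC LIMIT 3

Result:
id | name     | category | price   | stock
---+----------+----------+---------+------
4  | Pen      | Office   | 1326.63 | NULL 
5  | Notebook | Office   | 1300.67 | 29   
1  | Goggles  | Sports   | 863.94  | 217  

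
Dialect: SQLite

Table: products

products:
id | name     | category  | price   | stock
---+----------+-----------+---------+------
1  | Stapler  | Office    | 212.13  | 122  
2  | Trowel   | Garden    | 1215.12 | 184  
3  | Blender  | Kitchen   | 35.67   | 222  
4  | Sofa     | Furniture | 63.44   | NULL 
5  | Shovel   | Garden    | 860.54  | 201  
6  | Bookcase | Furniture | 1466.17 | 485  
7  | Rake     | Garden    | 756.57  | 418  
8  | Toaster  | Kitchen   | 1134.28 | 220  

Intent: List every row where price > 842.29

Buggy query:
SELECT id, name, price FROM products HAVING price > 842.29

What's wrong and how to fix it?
Bug: This is a non-aggregate query (no GROUP BY, no aggregates), so in SQLite the HAVING clause is invalid here; a row-level condition belongs in WHERE

Fix: Replace HAVING with WHERE since the condition applies to individual rows

Corrected query:
SELECT id, name, price FROM products WHERE price > 842.29

Result:
id | name     | price  
---+----------+--------
2  | Trowel   | 1215.12
5  | Shovel   | 860.54 
6  | Bookcase | 1466.17
8  | Toaster  | 1134.28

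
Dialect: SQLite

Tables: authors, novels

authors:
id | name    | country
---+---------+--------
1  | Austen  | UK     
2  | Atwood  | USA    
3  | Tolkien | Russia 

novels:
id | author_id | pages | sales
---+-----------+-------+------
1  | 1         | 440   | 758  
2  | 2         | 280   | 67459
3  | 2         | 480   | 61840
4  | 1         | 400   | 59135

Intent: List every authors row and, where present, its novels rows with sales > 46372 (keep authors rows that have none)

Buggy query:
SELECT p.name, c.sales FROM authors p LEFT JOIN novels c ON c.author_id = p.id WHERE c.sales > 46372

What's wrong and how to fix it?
Bug: Filtering c.sales in WHERE discards the NULL rows produced by LEFT JOIN, turning it into an inner join

Fix: Put 'c.sales > 46372' in the JOIN's ON clause instead of WHERE

Corrected query:
SELECT p.name, c.sales FROM authors p LEFT JOIN novels c ON c.author_id = p.id AND c.sales > 46372

Result:
name    | sales
--------+------
Austen  | 59135
Atwood  | 61840
Atwood  | 67459
Tolkien | NULL 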